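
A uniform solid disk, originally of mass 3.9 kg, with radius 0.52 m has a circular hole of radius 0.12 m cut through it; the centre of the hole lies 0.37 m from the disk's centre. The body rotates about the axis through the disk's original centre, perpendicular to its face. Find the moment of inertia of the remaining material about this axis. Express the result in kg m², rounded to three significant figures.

Unpierced body about its centre: I₀ = (1/2)MR² = (1/2)(3.9)(0.52)² = 0.52728 kg m².
The removed disk has mass m = M·(r/R)² = (3.9)(0.12/0.52)² = 0.20769 kg (same uniform areal density).
Its moment of inertia about the rotation axis (parallel-axis theorem): I_hole = (1/2)mr² + md² = (1/2)(0.20769)(0.12)² + (0.20769)(0.37)² = 0.029928 kg m².
Treating the hole as negative mass, I = I₀ − I_hole = 0.52728 − 0.029928 = 0.49735 kg m².

0.497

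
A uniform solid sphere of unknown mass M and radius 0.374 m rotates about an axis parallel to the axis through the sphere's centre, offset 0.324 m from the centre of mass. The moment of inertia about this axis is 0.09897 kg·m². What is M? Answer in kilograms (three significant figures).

I = I_cm + Md² = (2/5)MR² + Md² = M·[0.4·(0.374)² + (0.324)²] = M·0.16093.
So M = 0.09897 / 0.16093 = 0.615 kg.

0.615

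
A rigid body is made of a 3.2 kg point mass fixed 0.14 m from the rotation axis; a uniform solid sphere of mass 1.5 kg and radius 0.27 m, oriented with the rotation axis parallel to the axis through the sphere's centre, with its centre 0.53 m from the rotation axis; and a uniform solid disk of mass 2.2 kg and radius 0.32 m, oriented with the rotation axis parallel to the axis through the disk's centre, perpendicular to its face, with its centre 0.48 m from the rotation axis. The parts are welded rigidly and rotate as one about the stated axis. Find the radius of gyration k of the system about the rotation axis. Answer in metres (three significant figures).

Point mass: I_cm = 0; centre at d = 0.14 m, so I = I_cm + Md² gives I = 0 + (3.2)(0.14)² = 0.06272 kg m².
Solid sphere: I_cm = (2/5)MR² = (2/5)(1.5)(0.27)² = 0.04374 kg m²; centre at d = 0.53 m, so I = I_cm + Md² gives I = 0.04374 + (1.5)(0.53)² = 0.46509 kg m².
Solid disk: I_cm = (1/2)MR² = (1/2)(2.2)(0.32)² = 0.11264 kg m²; centre at d = 0.48 m, so I = I_cm + Md² gives I = 0.11264 + (2.2)(0.48)² = 0.61952 kg m².
Total I = 1.1473 kg m²; total mass M = 6.9 kg.
k = √(I/M) = √(1.1473/6.9) = 0.40777 m.

0.408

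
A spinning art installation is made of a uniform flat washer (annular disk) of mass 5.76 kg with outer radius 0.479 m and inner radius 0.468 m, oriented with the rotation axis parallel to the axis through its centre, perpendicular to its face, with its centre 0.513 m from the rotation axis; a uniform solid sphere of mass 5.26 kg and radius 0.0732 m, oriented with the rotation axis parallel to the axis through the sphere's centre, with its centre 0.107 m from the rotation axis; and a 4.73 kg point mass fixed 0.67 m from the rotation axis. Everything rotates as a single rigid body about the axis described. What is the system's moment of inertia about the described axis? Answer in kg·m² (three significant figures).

5.00

Annular disk: I_cm = (1/2)M(R²+r²) = (1/2)(5.76)[(0.479)² + (0.468)²] = 1.2916 kg·m²; centre at d = 0.513 m, so I = I_cm + Md² gives I = 1.2916 + (5.76)(0.513)² = 2.8074 kg·m².
Solid sphere: I_cm = (2/5)MR² = (2/5)(5.26)(0.0732)² = 0.011274 kg·m²; centre at d = 0.107 m, so I = I_cm + Md² gives I = 0.011274 + (5.26)(0.107)² = 0.071495 kg·m².
Point mass: I_cm = 0; centre at d = 0.67 m, so I = I_cm + Md² gives I = 0 + (4.73)(0.67)² = 2.1233 kg·m².
Total I = 2.8074 + 0.071495 + 2.1233 = 5.0022 kg·m².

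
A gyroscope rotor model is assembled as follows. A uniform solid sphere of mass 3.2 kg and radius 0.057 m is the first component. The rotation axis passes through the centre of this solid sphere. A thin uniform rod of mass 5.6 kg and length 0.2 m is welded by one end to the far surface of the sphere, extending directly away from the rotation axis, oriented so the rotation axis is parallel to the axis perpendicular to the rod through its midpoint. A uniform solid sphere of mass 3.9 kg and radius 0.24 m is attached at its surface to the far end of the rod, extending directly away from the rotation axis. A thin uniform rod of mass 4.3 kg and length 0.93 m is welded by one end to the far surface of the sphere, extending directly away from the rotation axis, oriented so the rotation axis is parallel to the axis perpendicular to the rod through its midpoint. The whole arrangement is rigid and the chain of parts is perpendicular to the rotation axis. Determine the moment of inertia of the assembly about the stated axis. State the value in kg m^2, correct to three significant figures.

7.74

Solid sphere: I_cm = (2/5)MR² = (2/5)(3.2)(0.057)² = 0.0041587 kg m^2; axis through the centre, so I = 0.0041587 kg m^2.
Thin rod: I_cm = (1/12)ML² = (1/12)(5.6)(0.2)² = 0.018667 kg m^2; centre at d = 0.057 + 0.1 = 0.157 m, so the parallel axis theorem gives I = 0.018667 + (5.6)(0.157)² = 0.1567 kg m^2.
Solid sphere: I_cm = (2/5)MR² = (2/5)(3.9)(0.24)² = 0.089856 kg m^2; centre at d = 0.057 + 0.1 + 0.1 + 0.24 = 0.497 m, so the parallel axis theorem gives I = 0.089856 + (3.9)(0.497)² = 1.0532 kg m^2.
Thin rod: I_cm = (1/12)ML² = (1/12)(4.3)(0.93)² = 0.30992 kg m^2; centre at d = 0.057 + 0.1 + 0.1 + 0.24 + 0.24 + 0.465 = 1.202 m, so the parallel axis theorem gives I = 0.30992 + (4.3)(1.202)² = 6.5226 kg m^2.
Total I = 0.0041587 + 0.1567 + 1.0532 + 6.5226 = 7.7366 kg m^2.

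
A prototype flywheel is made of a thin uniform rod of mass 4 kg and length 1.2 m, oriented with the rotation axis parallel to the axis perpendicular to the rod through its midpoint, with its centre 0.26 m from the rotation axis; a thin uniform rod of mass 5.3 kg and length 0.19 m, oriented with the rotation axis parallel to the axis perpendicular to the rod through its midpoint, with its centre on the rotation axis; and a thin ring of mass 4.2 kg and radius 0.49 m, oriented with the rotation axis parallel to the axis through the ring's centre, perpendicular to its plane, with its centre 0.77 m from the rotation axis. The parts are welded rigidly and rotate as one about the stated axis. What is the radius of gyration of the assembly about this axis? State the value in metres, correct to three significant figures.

0.562

Thin rod: I_cm = (1/12)ML² = (1/12)(4)(1.2)² = 0.48 kg·m²; centre at d = 0.26 m, so the parallel axis theorem gives I = 0.48 + (4)(0.26)² = 0.7504 kg·m².
Thin rod: I_cm = (1/12)ML² = (1/12)(5.3)(0.19)² = 0.015944 kg·m²; axis through the centre, so I = 0.015944 kg·m².
Thin ring: I_cm = MR² = (4.2)(0.49)² = 1.0084 kg·m²; centre at d = 0.77 m, so the parallel axis theorem gives I = 1.0084 + (4.2)(0.77)² = 3.4986 kg·m².
Total I = 4.2649 kg·m²; total mass M = 13.5 kg.
k = √(I/M) = √(4.2649/13.5) = 0.56207 m.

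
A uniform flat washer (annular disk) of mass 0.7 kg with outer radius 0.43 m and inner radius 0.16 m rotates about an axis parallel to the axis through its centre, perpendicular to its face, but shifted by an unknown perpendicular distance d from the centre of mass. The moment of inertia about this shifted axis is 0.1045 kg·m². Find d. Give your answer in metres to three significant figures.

About the centre-of-mass axis, I_cm = (1/2)M(R²+r²) = (1/2)(0.7)[(0.43)² + (0.16)²] = 0.073675 kg·m².
Parallel axis theorem: I = I_cm + Md², so Md² = 0.1045 − 0.073675 = 0.030825 kg·m².
d = √(0.030825 / 0.7) = 0.20985 m.

0.210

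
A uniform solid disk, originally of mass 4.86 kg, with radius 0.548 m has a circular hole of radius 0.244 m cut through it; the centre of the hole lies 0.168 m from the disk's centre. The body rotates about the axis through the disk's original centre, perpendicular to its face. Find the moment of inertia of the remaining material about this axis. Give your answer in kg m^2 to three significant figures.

0.674

Unpierced body about its centre: I₀ = (1/2)MR² = (1/2)(4.86)(0.548)² = 0.72974 kg m^2.
The removed disk has mass m = M·(r/R)² = (4.86)(0.244/0.548)² = 0.96351 kg (same uniform areal density).
Its moment of inertia about the rotation axis (parallel-axis theorem): I_hole = (1/2)mr² + md² = (1/2)(0.96351)(0.244)² + (0.96351)(0.168)² = 0.055876 kg m^2.
Treating the hole as negative mass, I = I₀ − I_hole = 0.72974 − 0.055876 = 0.67386 kg m^2.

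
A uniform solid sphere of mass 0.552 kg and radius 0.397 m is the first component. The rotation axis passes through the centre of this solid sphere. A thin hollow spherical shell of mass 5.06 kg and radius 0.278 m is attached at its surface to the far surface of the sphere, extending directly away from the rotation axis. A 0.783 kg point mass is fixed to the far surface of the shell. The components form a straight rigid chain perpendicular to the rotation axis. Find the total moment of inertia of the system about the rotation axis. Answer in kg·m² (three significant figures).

Solid sphere: I_cm = (2/5)MR² = (2/5)(0.552)(0.397)² = 0.0348 kg·m²; axis through the centre, so I = 0.0348 kg·m².
Spherical shell: I_cm = (2/3)MR² = (2/3)(5.06)(0.278)² = 0.2607 kg·m²; centre at d = 0.397 + 0.278 = 0.675 m, so the parallel axis theorem gives I = 0.2607 + (5.06)(0.675)² = 2.5662 kg·m².
Point mass: I_cm = 0; centre at d = 0.397 + 0.278 + 0.278 = 0.953 m, so the parallel axis theorem gives I = 0 + (0.783)(0.953)² = 0.71113 kg·m².
Total I = 0.0348 + 2.5662 + 0.71113 = 3.3121 kg·m².

3.31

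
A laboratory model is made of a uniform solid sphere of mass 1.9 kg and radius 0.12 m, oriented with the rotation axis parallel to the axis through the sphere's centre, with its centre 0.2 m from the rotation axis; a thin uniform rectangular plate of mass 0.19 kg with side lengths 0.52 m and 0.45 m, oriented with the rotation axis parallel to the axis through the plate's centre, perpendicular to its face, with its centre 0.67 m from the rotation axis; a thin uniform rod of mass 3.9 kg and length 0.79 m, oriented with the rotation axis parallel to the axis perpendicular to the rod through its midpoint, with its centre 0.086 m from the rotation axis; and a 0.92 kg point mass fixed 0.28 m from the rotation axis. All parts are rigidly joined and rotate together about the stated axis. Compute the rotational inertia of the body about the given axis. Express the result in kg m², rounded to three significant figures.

Solid sphere: I_cm = (2/5)MR² = (2/5)(1.9)(0.12)² = 0.010944 kg m²; centre at d = 0.2 m, so I = I_cm + Md² gives I = 0.010944 + (1.9)(0.2)² = 0.086944 kg m².
Rectangular plate: I_cm = (1/12)M(a²+b²) = (1/12)(0.19)[(0.52)² + (0.45)²] = 0.0074876 kg m²; centre at d = 0.67 m, so I = I_cm + Md² gives I = 0.0074876 + (0.19)(0.67)² = 0.092779 kg m².
Thin rod: I_cm = (1/12)ML² = (1/12)(3.9)(0.79)² = 0.20283 kg m²; centre at d = 0.086 m, so I = I_cm + Md² gives I = 0.20283 + (3.9)(0.086)² = 0.23168 kg m².
Point mass: I_cm = 0; centre at d = 0.28 m, so I = I_cm + Md² gives I = 0 + (0.92)(0.28)² = 0.072128 kg m².
Total I = 0.086944 + 0.092779 + 0.23168 + 0.072128 = 0.48353 kg m².

0.484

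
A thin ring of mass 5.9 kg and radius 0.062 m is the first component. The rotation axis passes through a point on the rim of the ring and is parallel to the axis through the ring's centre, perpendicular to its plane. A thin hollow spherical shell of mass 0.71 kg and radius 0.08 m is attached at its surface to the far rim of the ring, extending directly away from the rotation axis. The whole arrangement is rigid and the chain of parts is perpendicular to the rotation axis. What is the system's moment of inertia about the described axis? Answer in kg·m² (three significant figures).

0.0779

Thin ring: I_cm = MR² = (5.9)(0.062)² = 0.02268 kg·m²; centre at d = 0.062 m, so I = I_cm + Md² gives I = 0.02268 + (5.9)(0.062)² = 0.045359 kg·m².
Spherical shell: I_cm = (2/3)MR² = (2/3)(0.71)(0.08)² = 0.0030293 kg·m²; centre at d = 0.062 + 0.062 + 0.08 = 0.204 m, so I = I_cm + Md² gives I = 0.0030293 + (0.71)(0.204)² = 0.032577 kg·m².
Total I = 0.045359 + 0.032577 = 0.077936 kg·m².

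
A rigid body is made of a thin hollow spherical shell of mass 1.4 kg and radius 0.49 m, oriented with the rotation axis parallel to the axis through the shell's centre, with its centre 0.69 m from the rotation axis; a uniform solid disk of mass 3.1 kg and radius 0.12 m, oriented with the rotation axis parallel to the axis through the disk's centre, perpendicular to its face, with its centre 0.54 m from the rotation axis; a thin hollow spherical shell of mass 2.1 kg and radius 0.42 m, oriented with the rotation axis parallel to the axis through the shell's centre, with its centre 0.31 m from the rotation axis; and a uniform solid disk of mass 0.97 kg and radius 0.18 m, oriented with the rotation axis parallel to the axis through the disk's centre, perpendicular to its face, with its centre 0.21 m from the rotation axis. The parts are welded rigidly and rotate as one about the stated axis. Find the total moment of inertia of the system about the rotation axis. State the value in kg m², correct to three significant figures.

2.32

Spherical shell: I_cm = (2/3)MR² = (2/3)(1.4)(0.49)² = 0.22409 kg m²; centre at d = 0.69 m, so the parallel axis theorem gives I = 0.22409 + (1.4)(0.69)² = 0.89063 kg m².
Solid disk: I_cm = (1/2)MR² = (1/2)(3.1)(0.12)² = 0.02232 kg m²; centre at d = 0.54 m, so the parallel axis theorem gives I = 0.02232 + (3.1)(0.54)² = 0.92628 kg m².
Spherical shell: I_cm = (2/3)MR² = (2/3)(2.1)(0.42)² = 0.24696 kg m²; centre at d = 0.31 m, so the parallel axis theorem gives I = 0.24696 + (2.1)(0.31)² = 0.44877 kg m².
Solid disk: I_cm = (1/2)MR² = (1/2)(0.97)(0.18)² = 0.015714 kg m²; centre at d = 0.21 m, so the parallel axis theorem gives I = 0.015714 + (0.97)(0.21)² = 0.058491 kg m².
Total I = 0.89063 + 0.92628 + 0.44877 + 0.058491 = 2.3242 kg m².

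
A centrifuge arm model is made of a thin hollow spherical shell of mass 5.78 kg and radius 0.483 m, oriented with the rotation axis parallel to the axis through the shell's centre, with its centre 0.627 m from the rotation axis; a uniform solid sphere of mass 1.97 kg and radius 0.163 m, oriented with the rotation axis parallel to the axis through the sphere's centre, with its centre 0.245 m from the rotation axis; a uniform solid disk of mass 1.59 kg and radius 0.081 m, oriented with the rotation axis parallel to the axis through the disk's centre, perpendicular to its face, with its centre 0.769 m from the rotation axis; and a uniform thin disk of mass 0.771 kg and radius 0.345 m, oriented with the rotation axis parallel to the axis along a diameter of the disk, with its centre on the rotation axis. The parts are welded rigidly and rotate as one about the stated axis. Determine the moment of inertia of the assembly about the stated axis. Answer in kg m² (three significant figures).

Spherical shell: I_cm = (2/3)MR² = (2/3)(5.78)(0.483)² = 0.89894 kg m²; centre at d = 0.627 m, so I = I_cm + Md² gives I = 0.89894 + (5.78)(0.627)² = 3.1712 kg m².
Solid sphere: I_cm = (2/5)MR² = (2/5)(1.97)(0.163)² = 0.020936 kg m²; centre at d = 0.245 m, so I = I_cm + Md² gives I = 0.020936 + (1.97)(0.245)² = 0.13919 kg m².
Solid disk: I_cm = (1/2)MR² = (1/2)(1.59)(0.081)² = 0.005216 kg m²; centre at d = 0.769 m, so I = I_cm + Md² gives I = 0.005216 + (1.59)(0.769)² = 0.94548 kg m².
Thin disk: I_cm = (1/4)MR² = (1/4)(0.771)(0.345)² = 0.022942 kg m²; axis through the centre, so I = 0.022942 kg m².
Total I = 3.1712 + 0.13919 + 0.94548 + 0.022942 = 4.2788 kg m².

4.28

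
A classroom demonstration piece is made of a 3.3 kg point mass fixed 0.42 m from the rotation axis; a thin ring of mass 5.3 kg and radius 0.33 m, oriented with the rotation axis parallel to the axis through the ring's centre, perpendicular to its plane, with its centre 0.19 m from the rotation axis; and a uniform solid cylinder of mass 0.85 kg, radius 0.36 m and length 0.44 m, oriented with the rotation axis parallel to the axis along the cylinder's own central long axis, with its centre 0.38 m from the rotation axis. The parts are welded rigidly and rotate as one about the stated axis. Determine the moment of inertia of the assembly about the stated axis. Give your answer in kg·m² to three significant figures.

Point mass: I_cm = 0; centre at d = 0.42 m, so I = I_cm + Md² gives I = 0 + (3.3)(0.42)² = 0.58212 kg·m².
Thin ring: I_cm = MR² = (5.3)(0.33)² = 0.57717 kg·m²; centre at d = 0.19 m, so I = I_cm + Md² gives I = 0.57717 + (5.3)(0.19)² = 0.7685 kg·m².
Solid cylinder: I_cm = (1/2)MR² = (1/2)(0.85)(0.36)² = 0.05508 kg·m²; centre at d = 0.38 m, so I = I_cm + Md² gives I = 0.05508 + (0.85)(0.38)² = 0.17782 kg·m².
Total I = 0.58212 + 0.7685 + 0.17782 = 1.5284 kg·m².

1.53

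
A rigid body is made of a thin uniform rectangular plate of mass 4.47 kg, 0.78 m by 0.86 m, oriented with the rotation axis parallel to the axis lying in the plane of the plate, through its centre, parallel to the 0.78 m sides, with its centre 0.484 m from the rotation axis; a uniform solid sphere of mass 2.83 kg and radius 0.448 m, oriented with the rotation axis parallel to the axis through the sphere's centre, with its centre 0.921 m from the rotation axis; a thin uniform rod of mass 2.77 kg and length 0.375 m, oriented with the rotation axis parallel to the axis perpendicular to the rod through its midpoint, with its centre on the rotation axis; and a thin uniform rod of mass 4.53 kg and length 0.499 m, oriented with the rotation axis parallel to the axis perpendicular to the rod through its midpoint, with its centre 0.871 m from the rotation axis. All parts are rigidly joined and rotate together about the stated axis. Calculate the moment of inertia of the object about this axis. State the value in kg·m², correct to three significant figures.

Rectangular plate: I_cm = (1/12)Mb² = (1/12)(4.47)(0.86)² = 0.2755 kg·m²; centre at d = 0.484 m, so the parallel axis theorem gives I = 0.2755 + (4.47)(0.484)² = 1.3226 kg·m².
Solid sphere: I_cm = (2/5)MR² = (2/5)(2.83)(0.448)² = 0.2272 kg·m²; centre at d = 0.921 m, so the parallel axis theorem gives I = 0.2272 + (2.83)(0.921)² = 2.6277 kg·m².
Thin rod: I_cm = (1/12)ML² = (1/12)(2.77)(0.375)² = 0.032461 kg·m²; axis through the centre, so I = 0.032461 kg·m².
Thin rod: I_cm = (1/12)ML² = (1/12)(4.53)(0.499)² = 0.093998 kg·m²; centre at d = 0.871 m, so the parallel axis theorem gives I = 0.093998 + (4.53)(0.871)² = 3.5306 kg·m².
Total I = 1.3226 + 2.6277 + 0.032461 + 3.5306 = 7.5134 kg·m².

7.51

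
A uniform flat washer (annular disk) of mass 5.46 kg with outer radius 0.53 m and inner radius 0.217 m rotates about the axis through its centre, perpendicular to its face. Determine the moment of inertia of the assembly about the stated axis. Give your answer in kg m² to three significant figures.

I_cm = (1/2)M(R²+r²) = (1/2)(5.46)[(0.53)² + (0.217)²] = 0.89541 kg m²; axis through the centre, so I = 0.89541 kg m².

0.895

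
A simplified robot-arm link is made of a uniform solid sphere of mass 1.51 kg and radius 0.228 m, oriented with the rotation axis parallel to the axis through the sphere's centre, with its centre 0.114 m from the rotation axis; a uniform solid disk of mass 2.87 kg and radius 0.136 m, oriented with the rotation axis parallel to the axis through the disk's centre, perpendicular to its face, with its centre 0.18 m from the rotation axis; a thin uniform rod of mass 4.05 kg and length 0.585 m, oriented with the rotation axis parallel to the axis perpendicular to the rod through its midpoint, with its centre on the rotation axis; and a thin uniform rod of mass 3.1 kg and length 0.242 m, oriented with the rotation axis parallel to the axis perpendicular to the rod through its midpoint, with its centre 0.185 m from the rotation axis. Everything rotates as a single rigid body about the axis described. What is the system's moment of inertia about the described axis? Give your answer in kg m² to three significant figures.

Solid sphere: I_cm = (2/5)MR² = (2/5)(1.51)(0.228)² = 0.031398 kg m²; centre at d = 0.114 m, so I = I_cm + Md² gives I = 0.031398 + (1.51)(0.114)² = 0.051022 kg m².
Solid disk: I_cm = (1/2)MR² = (1/2)(2.87)(0.136)² = 0.026542 kg m²; centre at d = 0.18 m, so I = I_cm + Md² gives I = 0.026542 + (2.87)(0.18)² = 0.11953 kg m².
Thin rod: I_cm = (1/12)ML² = (1/12)(4.05)(0.585)² = 0.1155 kg m²; axis through the centre, so I = 0.1155 kg m².
Thin rod: I_cm = (1/12)ML² = (1/12)(3.1)(0.242)² = 0.015129 kg m²; centre at d = 0.185 m, so I = I_cm + Md² gives I = 0.015129 + (3.1)(0.185)² = 0.12123 kg m².
Total I = 0.051022 + 0.11953 + 0.1155 + 0.12123 = 0.40728 kg m².

0.407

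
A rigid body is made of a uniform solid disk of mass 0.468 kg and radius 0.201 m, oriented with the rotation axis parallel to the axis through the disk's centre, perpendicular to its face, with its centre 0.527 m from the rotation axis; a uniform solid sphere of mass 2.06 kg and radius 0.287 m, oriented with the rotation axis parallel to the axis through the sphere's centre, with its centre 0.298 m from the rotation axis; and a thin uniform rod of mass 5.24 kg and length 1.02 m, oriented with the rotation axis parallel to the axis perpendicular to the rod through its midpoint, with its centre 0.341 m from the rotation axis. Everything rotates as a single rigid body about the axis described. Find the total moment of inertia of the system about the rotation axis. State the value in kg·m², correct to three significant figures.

Solid disk: I_cm = (1/2)MR² = (1/2)(0.468)(0.201)² = 0.0094538 kg·m²; centre at d = 0.527 m, so the parallel axis theorem gives I = 0.0094538 + (0.468)(0.527)² = 0.13943 kg·m².
Solid sphere: I_cm = (2/5)MR² = (2/5)(2.06)(0.287)² = 0.067872 kg·m²; centre at d = 0.298 m, so the parallel axis theorem gives I = 0.067872 + (2.06)(0.298)² = 0.25081 kg·m².
Thin rod: I_cm = (1/12)ML² = (1/12)(5.24)(1.02)² = 0.45431 kg·m²; centre at d = 0.341 m, so the parallel axis theorem gives I = 0.45431 + (5.24)(0.341)² = 1.0636 kg·m².
Total I = 0.13943 + 0.25081 + 1.0636 = 1.4539 kg·m².

1.45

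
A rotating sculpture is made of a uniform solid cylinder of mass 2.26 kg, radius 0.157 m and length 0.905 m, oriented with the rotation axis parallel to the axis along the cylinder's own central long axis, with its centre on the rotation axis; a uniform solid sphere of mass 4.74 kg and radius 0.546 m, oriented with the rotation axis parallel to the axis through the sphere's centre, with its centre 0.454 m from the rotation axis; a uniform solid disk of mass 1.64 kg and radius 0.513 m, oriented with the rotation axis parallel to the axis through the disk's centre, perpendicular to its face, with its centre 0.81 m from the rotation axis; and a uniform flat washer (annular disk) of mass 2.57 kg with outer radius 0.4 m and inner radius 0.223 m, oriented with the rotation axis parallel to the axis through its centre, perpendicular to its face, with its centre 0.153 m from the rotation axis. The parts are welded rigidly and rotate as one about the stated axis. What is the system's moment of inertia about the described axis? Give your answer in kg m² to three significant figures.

Solid cylinder: I_cm = (1/2)MR² = (1/2)(2.26)(0.157)² = 0.027853 kg m²; axis through the centre, so I = 0.027853 kg m².
Solid sphere: I_cm = (2/5)MR² = (2/5)(4.74)(0.546)² = 0.56523 kg m²; centre at d = 0.454 m, so I = I_cm + Md² gives I = 0.56523 + (4.74)(0.454)² = 1.5422 kg m².
Solid disk: I_cm = (1/2)MR² = (1/2)(1.64)(0.513)² = 0.2158 kg m²; centre at d = 0.81 m, so I = I_cm + Md² gives I = 0.2158 + (1.64)(0.81)² = 1.2918 kg m².
Annular disk: I_cm = (1/2)M(R²+r²) = (1/2)(2.57)[(0.4)² + (0.223)²] = 0.2695 kg m²; centre at d = 0.153 m, so I = I_cm + Md² gives I = 0.2695 + (2.57)(0.153)² = 0.32966 kg m².
Total I = 0.027853 + 1.5422 + 1.2918 + 0.32966 = 3.1915 kg m².

3.19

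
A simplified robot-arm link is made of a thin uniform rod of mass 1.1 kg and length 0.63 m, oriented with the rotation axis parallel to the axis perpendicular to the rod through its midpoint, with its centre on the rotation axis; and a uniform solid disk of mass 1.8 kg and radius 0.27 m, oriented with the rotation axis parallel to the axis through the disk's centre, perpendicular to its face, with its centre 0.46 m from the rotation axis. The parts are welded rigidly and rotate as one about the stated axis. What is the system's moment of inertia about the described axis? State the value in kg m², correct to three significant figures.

0.483

Thin rod: I_cm = (1/12)ML² = (1/12)(1.1)(0.63)² = 0.036383 kg m²; axis through the centre, so I = 0.036383 kg m².
Solid disk: I_cm = (1/2)MR² = (1/2)(1.8)(0.27)² = 0.06561 kg m²; centre at d = 0.46 m, so I = I_cm + Md² gives I = 0.06561 + (1.8)(0.46)² = 0.44649 kg m².
Total I = 0.036383 + 0.44649 = 0.48287 kg m².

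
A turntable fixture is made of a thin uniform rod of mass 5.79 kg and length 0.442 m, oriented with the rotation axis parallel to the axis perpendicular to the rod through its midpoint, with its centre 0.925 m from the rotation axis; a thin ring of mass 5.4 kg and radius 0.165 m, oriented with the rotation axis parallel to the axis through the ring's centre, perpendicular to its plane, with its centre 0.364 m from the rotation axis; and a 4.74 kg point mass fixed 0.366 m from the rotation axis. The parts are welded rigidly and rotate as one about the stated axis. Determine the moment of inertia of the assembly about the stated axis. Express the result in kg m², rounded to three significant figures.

Thin rod: I_cm = (1/12)ML² = (1/12)(5.79)(0.442)² = 0.094263 kg m²; centre at d = 0.925 m, so I = I_cm + Md² gives I = 0.094263 + (5.79)(0.925)² = 5.0483 kg m².
Thin ring: I_cm = MR² = (5.4)(0.165)² = 0.14702 kg m²; centre at d = 0.364 m, so I = I_cm + Md² gives I = 0.14702 + (5.4)(0.364)² = 0.86249 kg m².
Point mass: I_cm = 0; centre at d = 0.366 m, so I = I_cm + Md² gives I = 0 + (4.74)(0.366)² = 0.63495 kg m².
Total I = 5.0483 + 0.86249 + 0.63495 = 6.5458 kg m².

6.55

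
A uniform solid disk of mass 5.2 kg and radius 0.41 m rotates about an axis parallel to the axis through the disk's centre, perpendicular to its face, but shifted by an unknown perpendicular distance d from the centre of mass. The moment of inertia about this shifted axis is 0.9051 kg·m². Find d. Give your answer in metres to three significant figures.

0.300

About the centre-of-mass axis, I_cm = (1/2)MR² = (1/2)(5.2)(0.41)² = 0.43706 kg·m².
Parallel axis theorem: I = I_cm + Md², so Md² = 0.9051 − 0.43706 = 0.46804 kg·m².
d = √(0.46804 / 5.2) = 0.30001 m.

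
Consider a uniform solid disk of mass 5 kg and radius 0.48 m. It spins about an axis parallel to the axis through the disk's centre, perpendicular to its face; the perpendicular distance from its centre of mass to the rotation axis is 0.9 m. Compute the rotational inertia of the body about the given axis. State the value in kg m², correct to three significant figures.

I_cm = (1/2)MR² = (1/2)(5)(0.48)² = 0.576 kg m²; centre at d = 0.9 m, so the parallel axis theorem gives I = 0.576 + (5)(0.9)² = 4.626 kg m².

4.63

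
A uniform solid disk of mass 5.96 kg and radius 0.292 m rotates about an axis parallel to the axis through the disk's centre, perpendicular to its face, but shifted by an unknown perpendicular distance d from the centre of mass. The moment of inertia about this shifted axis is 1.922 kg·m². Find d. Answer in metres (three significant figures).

0.529

About the centre-of-mass axis, I_cm = (1/2)MR² = (1/2)(5.96)(0.292)² = 0.25409 kg·m².
Parallel axis theorem: I = I_cm + Md², so Md² = 1.922 − 0.25409 = 1.6679 kg·m².
d = √(1.6679 / 5.96) = 0.52901 m.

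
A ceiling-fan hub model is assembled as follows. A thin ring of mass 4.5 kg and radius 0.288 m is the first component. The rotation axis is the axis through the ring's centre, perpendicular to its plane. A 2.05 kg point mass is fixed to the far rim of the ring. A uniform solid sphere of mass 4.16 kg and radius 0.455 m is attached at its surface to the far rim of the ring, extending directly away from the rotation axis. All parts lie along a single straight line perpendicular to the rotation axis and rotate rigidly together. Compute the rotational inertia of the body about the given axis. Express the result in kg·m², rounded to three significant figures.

3.18

Thin ring: I_cm = MR² = (4.5)(0.288)² = 0.37325 kg·m²; axis through the centre, so I = 0.37325 kg·m².
Point mass: I_cm = 0; centre at d = 0.288 m, so I = I_cm + Md² gives I = 0 + (2.05)(0.288)² = 0.17004 kg·m².
Solid sphere: I_cm = (2/5)MR² = (2/5)(4.16)(0.455)² = 0.34449 kg·m²; centre at d = 0.288 + 0.455 = 0.743 m, so I = I_cm + Md² gives I = 0.34449 + (4.16)(0.743)² = 2.641 kg·m².
Total I = 0.37325 + 0.17004 + 2.641 = 3.1843 kg·m².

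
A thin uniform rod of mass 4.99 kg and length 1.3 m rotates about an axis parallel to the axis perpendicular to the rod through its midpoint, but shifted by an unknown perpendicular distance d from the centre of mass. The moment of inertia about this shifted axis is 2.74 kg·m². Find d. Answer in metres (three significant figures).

About the centre-of-mass axis, I_cm = (1/12)ML² = (1/12)(4.99)(1.3)² = 0.70276 kg·m².
Parallel axis theorem: I = I_cm + Md², so Md² = 2.74 − 0.70276 = 2.0372 kg·m².
d = √(2.0372 / 4.99) = 0.63896 m.

0.639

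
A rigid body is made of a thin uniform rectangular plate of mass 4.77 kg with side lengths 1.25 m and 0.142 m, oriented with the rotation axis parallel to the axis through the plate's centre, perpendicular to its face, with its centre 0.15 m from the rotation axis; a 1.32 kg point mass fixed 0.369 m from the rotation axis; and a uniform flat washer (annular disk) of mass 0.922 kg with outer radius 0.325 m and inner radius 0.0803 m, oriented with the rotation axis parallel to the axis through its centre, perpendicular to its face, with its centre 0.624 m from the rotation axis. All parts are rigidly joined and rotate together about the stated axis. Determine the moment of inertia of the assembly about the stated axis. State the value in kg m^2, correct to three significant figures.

Rectangular plate: I_cm = (1/12)M(a²+b²) = (1/12)(4.77)[(1.25)² + (0.142)²] = 0.62911 kg m^2; centre at d = 0.15 m, so I = I_cm + Md² gives I = 0.62911 + (4.77)(0.15)² = 0.73643 kg m^2.
Point mass: I_cm = 0; centre at d = 0.369 m, so I = I_cm + Md² gives I = 0 + (1.32)(0.369)² = 0.17973 kg m^2.
Annular disk: I_cm = (1/2)M(R²+r²) = (1/2)(0.922)[(0.325)² + (0.0803)²] = 0.051666 kg m^2; centre at d = 0.624 m, so I = I_cm + Md² gives I = 0.051666 + (0.922)(0.624)² = 0.41067 kg m^2.
Total I = 0.73643 + 0.17973 + 0.41067 = 1.3268 kg m^2.

1.33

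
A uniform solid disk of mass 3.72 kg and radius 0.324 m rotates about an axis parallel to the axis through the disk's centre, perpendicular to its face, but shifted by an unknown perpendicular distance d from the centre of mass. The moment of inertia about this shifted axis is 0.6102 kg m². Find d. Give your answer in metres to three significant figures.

About the centre-of-mass axis, I_cm = (1/2)MR² = (1/2)(3.72)(0.324)² = 0.19526 kg m².
Parallel axis theorem: I = I_cm + Md², so Md² = 0.6102 − 0.19526 = 0.41494 kg m².
d = √(0.41494 / 3.72) = 0.33398 m.

0.334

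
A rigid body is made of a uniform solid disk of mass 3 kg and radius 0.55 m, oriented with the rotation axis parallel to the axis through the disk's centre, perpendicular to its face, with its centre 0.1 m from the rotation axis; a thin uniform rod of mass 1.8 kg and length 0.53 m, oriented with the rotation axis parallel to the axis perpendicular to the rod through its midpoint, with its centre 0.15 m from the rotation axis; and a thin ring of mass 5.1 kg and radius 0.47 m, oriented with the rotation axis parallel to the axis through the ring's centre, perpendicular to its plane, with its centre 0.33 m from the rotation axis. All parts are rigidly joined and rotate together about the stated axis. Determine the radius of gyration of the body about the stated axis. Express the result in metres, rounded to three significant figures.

Solid disk: I_cm = (1/2)MR² = (1/2)(3)(0.55)² = 0.45375 kg m^2; centre at d = 0.1 m, so the parallel axis theorem gives I = 0.45375 + (3)(0.1)² = 0.48375 kg m^2.
Thin rod: I_cm = (1/12)ML² = (1/12)(1.8)(0.53)² = 0.042135 kg m^2; centre at d = 0.15 m, so the parallel axis theorem gives I = 0.042135 + (1.8)(0.15)² = 0.082635 kg m^2.
Thin ring: I_cm = MR² = (5.1)(0.47)² = 1.1266 kg m^2; centre at d = 0.33 m, so the parallel axis theorem gives I = 1.1266 + (5.1)(0.33)² = 1.682 kg m^2.
Total I = 2.2484 kg m^2; total mass M = 9.9 kg.
k = √(I/M) = √(2.2484/9.9) = 0.47656 m.

0.477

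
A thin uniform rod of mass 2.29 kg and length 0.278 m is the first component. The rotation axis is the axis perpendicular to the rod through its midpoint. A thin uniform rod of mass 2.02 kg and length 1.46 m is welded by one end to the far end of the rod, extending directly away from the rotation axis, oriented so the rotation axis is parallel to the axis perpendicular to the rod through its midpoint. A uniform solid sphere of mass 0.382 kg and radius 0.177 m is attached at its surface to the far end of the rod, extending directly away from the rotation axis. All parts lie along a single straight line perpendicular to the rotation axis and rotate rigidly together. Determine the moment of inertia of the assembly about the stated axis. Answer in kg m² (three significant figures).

3.11

Thin rod: I_cm = (1/12)ML² = (1/12)(2.29)(0.278)² = 0.014748 kg m²; axis through the centre, so I = 0.014748 kg m².
Thin rod: I_cm = (1/12)ML² = (1/12)(2.02)(1.46)² = 0.35882 kg m²; centre at d = 0.139 + 0.73 = 0.869 m, so I = I_cm + Md² gives I = 0.35882 + (2.02)(0.869)² = 1.8842 kg m².
Solid sphere: I_cm = (2/5)MR² = (2/5)(0.382)(0.177)² = 0.0047871 kg m²; centre at d = 0.139 + 0.73 + 0.73 + 0.177 = 1.776 m, so I = I_cm + Md² gives I = 0.0047871 + (0.382)(1.776)² = 1.2097 kg m².
Total I = 0.014748 + 1.8842 + 1.2097 = 3.1087 kg m².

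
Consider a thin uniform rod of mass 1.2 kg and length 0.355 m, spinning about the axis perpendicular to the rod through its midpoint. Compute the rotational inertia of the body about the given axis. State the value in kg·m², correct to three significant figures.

0.0126

I_cm = (1/12)ML² = (1/12)(1.2)(0.355)² = 0.012602 kg·m²; axis through the centre, so I = 0.012602 kg·m².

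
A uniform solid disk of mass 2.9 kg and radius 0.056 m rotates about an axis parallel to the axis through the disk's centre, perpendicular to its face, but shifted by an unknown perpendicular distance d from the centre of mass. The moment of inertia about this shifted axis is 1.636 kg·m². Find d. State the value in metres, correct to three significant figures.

About the centre-of-mass axis, I_cm = (1/2)MR² = (1/2)(2.9)(0.056)² = 0.0045472 kg·m².
Parallel axis theorem: I = I_cm + Md², so Md² = 1.636 − 0.0045472 = 1.6315 kg·m².
d = √(1.6315 / 2.9) = 0.75005 m.

0.750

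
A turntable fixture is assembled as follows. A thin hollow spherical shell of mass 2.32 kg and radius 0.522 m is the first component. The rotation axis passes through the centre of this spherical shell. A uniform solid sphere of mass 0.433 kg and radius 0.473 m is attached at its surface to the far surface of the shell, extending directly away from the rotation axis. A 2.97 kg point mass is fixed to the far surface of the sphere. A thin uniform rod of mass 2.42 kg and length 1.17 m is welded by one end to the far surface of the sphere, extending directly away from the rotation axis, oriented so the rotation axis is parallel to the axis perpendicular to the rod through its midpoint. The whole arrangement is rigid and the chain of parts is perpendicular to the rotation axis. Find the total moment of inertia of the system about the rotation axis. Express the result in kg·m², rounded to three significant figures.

17.8

Spherical shell: I_cm = (2/3)MR² = (2/3)(2.32)(0.522)² = 0.42144 kg·m²; axis through the centre, so I = 0.42144 kg·m².
Solid sphere: I_cm = (2/5)MR² = (2/5)(0.433)(0.473)² = 0.03875 kg·m²; centre at d = 0.522 + 0.473 = 0.995 m, so I = I_cm + Md² gives I = 0.03875 + (0.433)(0.995)² = 0.46743 kg·m².
Point mass: I_cm = 0; centre at d = 0.522 + 0.473 + 0.473 = 1.468 m, so I = I_cm + Md² gives I = 0 + (2.97)(1.468)² = 6.4004 kg·m².
Thin rod: I_cm = (1/12)ML² = (1/12)(2.42)(1.17)² = 0.27606 kg·m²; centre at d = 0.522 + 0.473 + 0.473 + 0.585 = 2.053 m, so I = I_cm + Md² gives I = 0.27606 + (2.42)(2.053)² = 10.476 kg·m².
Total I = 0.42144 + 0.46743 + 6.4004 + 10.476 = 17.765 kg·m².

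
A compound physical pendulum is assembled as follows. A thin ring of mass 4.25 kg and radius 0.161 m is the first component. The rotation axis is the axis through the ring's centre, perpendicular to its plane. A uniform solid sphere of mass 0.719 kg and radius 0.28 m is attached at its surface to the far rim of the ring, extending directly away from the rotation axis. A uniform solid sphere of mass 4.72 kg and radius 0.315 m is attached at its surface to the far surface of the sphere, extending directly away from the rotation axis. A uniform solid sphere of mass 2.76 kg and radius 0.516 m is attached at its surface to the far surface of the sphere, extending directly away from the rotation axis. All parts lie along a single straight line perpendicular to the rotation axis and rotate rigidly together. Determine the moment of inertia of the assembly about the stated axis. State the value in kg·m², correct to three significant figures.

15.4

Thin ring: I_cm = MR² = (4.25)(0.161)² = 0.11016 kg·m²; axis through the centre, so I = 0.11016 kg·m².
Solid sphere: I_cm = (2/5)MR² = (2/5)(0.719)(0.28)² = 0.022548 kg·m²; centre at d = 0.161 + 0.28 = 0.441 m, so I = I_cm + Md² gives I = 0.022548 + (0.719)(0.441)² = 0.16238 kg·m².
Solid sphere: I_cm = (2/5)MR² = (2/5)(4.72)(0.315)² = 0.18734 kg·m²; centre at d = 0.161 + 0.28 + 0.28 + 0.315 = 1.036 m, so I = I_cm + Md² gives I = 0.18734 + (4.72)(1.036)² = 5.2533 kg·m².
Solid sphere: I_cm = (2/5)MR² = (2/5)(2.76)(0.516)² = 0.29395 kg·m²; centre at d = 0.161 + 0.28 + 0.28 + 0.315 + 0.315 + 0.516 = 1.867 m, so I = I_cm + Md² gives I = 0.29395 + (2.76)(1.867)² = 9.9144 kg·m².
Total I = 0.11016 + 0.16238 + 5.2533 + 9.9144 = 15.44 kg·m².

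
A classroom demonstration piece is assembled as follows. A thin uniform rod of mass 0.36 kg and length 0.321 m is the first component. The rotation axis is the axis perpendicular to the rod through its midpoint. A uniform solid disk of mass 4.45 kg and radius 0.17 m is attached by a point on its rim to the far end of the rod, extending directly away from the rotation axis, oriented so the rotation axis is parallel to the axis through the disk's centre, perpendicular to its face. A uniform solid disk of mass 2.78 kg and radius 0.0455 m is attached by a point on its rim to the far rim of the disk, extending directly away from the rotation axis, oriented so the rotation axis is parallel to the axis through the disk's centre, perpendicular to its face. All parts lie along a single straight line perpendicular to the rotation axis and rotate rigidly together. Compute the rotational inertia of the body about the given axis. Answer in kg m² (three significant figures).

1.39

Thin rod: I_cm = (1/12)ML² = (1/12)(0.36)(0.321)² = 0.0030912 kg m²; axis through the centre, so I = 0.0030912 kg m².
Solid disk: I_cm = (1/2)MR² = (1/2)(4.45)(0.17)² = 0.064303 kg m²; centre at d = 0.1605 + 0.17 = 0.3305 m, so the parallel axis theorem gives I = 0.064303 + (4.45)(0.3305)² = 0.55038 kg m².
Solid disk: I_cm = (1/2)MR² = (1/2)(2.78)(0.0455)² = 0.0028776 kg m²; centre at d = 0.1605 + 0.17 + 0.17 + 0.0455 = 0.546 m, so the parallel axis theorem gives I = 0.0028776 + (2.78)(0.546)² = 0.83164 kg m².
Total I = 0.0030912 + 0.55038 + 0.83164 = 1.3851 kg m².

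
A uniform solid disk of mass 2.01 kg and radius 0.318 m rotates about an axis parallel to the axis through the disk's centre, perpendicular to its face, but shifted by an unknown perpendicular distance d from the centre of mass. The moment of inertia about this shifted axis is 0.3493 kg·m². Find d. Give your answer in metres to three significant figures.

About the centre-of-mass axis, I_cm = (1/2)MR² = (1/2)(2.01)(0.318)² = 0.10163 kg·m².
Parallel axis theorem: I = I_cm + Md², so Md² = 0.3493 − 0.10163 = 0.24767 kg·m².
d = √(0.24767 / 2.01) = 0.35103 m.

0.351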